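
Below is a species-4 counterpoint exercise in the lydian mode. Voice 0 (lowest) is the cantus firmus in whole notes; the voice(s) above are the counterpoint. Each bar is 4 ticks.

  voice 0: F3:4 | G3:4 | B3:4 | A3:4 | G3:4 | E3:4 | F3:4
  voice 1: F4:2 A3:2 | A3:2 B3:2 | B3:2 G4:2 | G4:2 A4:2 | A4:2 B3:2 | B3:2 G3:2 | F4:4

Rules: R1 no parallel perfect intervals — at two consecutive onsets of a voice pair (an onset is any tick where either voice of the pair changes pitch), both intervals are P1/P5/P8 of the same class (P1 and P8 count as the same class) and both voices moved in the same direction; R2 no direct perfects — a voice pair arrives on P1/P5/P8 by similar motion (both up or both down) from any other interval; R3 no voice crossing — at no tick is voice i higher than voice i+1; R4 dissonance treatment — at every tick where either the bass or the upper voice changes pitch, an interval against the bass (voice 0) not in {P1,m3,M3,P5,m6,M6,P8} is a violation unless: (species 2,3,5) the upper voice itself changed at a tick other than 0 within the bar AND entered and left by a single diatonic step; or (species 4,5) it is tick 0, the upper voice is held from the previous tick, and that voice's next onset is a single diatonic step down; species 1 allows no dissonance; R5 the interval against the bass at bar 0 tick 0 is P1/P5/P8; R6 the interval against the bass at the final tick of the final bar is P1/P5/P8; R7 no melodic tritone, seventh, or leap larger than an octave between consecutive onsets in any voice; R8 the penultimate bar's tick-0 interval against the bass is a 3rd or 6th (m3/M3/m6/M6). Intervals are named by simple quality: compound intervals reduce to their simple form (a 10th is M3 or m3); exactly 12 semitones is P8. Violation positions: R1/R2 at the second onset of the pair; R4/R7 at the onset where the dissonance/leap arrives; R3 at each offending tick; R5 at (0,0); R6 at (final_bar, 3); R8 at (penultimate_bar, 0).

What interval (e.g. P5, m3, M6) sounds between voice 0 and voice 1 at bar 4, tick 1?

voice 0=G3 voice 1=A4 -> M2

M2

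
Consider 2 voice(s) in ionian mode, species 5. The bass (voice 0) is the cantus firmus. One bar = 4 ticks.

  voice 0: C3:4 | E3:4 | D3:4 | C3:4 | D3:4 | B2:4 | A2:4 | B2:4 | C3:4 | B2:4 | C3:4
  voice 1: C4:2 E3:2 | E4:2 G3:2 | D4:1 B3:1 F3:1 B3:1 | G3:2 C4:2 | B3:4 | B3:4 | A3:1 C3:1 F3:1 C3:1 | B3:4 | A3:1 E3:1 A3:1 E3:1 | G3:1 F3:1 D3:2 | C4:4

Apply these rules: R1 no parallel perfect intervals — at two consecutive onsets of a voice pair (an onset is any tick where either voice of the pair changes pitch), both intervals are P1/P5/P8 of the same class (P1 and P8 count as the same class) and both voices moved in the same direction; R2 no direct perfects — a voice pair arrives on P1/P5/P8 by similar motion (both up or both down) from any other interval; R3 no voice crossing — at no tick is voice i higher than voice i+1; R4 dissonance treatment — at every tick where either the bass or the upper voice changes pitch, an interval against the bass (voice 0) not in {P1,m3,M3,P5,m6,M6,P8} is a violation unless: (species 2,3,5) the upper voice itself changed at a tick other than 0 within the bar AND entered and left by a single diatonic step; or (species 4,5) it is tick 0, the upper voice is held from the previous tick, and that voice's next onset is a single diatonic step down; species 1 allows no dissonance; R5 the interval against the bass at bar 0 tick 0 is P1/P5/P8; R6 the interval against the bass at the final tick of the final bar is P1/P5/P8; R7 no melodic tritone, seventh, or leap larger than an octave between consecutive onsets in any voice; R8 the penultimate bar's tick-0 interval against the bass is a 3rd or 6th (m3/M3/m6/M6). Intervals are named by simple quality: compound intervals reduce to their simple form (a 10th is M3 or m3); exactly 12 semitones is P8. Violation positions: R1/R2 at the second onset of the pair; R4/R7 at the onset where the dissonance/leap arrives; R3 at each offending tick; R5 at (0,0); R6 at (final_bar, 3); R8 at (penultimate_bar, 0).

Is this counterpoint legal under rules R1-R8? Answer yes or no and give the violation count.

bar 0: v0=C3 v1=C4 (P8)
bar 1: v0=E3 v1=E4 (P8)
bar 2: v0=D3 v1=D4 (P8)
bar 3: v0=C3 v1=G3 (P5)
bar 4: v0=D3 v1=B3 (M6)
bar 5: v0=B2 v1=B3 (P8)
bar 6: v0=A2 v1=A3 (P8)
bar 7: v0=B2 v1=B3 (P8)
bar 8: v0=C3 v1=A3 (M6)
bar 9: v0=B2 v1=G3 (m6)
bar 10: v0=C3 v1=C4 (P8)
  R2 @ bar1.0: C3/E3 M3 -> E3/E4 P8 similar
  R7 @ bar2.2: B3->F3 leap 6st
  R7 @ bar2.3: F3->B3 leap 6st
  R2 @ bar3.0: D3/B3 M6 -> C3/G3 P5 similar
  R1 @ bar6.0: B2/B3 P8 -> A2/A3 P8 similar
  R2 @ bar7.0: A2/C3 m3 -> B2/B3 P8 similar
  R7 @ bar7.0: C3->B3 leap 11st
  R4 @ bar9.1: B2/F3 TT untreated
  R2 @ bar10.0: B2/D3 m3 -> C3/C4 P8 similar
  R7 @ bar10.0: D3->C4 leap 10st

No (10 violations)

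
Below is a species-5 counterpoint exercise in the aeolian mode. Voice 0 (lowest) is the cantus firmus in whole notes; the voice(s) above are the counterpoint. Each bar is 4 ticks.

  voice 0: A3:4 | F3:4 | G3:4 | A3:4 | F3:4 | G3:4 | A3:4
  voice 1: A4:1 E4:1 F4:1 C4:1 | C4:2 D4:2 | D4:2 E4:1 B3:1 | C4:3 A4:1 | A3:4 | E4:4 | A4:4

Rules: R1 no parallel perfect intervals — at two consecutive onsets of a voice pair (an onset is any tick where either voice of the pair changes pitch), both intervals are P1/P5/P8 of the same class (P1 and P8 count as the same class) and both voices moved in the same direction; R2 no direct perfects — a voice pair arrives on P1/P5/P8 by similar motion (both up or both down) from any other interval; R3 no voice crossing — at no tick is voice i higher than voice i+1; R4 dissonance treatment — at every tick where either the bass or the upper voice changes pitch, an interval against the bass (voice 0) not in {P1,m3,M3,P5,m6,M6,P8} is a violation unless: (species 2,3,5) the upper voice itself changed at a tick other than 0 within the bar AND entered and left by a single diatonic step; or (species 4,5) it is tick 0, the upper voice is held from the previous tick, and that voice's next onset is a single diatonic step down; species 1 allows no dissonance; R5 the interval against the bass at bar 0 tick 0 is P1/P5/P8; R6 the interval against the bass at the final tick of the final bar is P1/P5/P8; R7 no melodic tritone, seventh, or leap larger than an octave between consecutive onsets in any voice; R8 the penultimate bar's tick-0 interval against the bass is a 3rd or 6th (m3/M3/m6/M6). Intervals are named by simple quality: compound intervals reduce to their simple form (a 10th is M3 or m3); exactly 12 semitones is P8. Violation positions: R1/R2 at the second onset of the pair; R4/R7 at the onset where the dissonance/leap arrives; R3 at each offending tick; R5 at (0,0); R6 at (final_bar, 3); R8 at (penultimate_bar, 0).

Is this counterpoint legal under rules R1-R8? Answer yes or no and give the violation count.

No (1 violations)

bar 0: v0=A3 v1=A4 (P8)
bar 1: v0=F3 v1=C4 (P5)
bar 2: v0=G3 v1=D4 (P5)
bar 3: v0=A3 v1=C4 (m3)
bar 4: v0=F3 v1=A3 (M3)
bar 5: v0=G3 v1=E4 (M6)
bar 6: v0=A3 v1=A4 (P8)
  R2 @ bar6.0: G3/E4 M6 -> A3/A4 P8 similar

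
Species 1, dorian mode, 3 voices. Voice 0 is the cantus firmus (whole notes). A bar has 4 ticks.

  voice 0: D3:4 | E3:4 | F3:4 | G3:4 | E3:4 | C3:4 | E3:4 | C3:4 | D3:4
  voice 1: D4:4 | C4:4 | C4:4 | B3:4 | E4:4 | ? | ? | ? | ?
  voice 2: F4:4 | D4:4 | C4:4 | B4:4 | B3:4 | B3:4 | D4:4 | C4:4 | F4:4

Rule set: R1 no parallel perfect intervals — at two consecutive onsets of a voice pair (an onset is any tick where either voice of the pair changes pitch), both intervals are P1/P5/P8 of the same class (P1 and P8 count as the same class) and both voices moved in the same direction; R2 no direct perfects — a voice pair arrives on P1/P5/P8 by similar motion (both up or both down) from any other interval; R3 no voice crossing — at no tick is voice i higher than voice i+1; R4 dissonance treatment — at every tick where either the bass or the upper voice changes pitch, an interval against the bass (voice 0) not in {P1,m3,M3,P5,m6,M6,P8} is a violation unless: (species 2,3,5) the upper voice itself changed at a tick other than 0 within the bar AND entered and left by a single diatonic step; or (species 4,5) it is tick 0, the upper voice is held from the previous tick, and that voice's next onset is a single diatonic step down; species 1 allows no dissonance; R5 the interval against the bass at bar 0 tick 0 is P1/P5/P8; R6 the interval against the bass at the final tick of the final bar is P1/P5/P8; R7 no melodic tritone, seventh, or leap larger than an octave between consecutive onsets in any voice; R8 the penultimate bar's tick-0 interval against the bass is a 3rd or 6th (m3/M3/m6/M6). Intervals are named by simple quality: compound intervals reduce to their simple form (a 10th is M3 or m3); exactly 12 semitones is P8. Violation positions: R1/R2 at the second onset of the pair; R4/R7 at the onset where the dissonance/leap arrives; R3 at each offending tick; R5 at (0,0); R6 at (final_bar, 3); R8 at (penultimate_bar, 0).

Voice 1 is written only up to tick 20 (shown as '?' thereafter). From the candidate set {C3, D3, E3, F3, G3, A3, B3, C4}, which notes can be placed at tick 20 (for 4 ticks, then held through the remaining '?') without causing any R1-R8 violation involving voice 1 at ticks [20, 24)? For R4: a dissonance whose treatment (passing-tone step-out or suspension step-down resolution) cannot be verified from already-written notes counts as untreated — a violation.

{A3, E3}

C3: violates R1,R7
D3: violates R4,R7
E3: legal
F3: violates R4,R7
G3: violates R2
A3: legal
B3: violates R4
C4: violates R1,R3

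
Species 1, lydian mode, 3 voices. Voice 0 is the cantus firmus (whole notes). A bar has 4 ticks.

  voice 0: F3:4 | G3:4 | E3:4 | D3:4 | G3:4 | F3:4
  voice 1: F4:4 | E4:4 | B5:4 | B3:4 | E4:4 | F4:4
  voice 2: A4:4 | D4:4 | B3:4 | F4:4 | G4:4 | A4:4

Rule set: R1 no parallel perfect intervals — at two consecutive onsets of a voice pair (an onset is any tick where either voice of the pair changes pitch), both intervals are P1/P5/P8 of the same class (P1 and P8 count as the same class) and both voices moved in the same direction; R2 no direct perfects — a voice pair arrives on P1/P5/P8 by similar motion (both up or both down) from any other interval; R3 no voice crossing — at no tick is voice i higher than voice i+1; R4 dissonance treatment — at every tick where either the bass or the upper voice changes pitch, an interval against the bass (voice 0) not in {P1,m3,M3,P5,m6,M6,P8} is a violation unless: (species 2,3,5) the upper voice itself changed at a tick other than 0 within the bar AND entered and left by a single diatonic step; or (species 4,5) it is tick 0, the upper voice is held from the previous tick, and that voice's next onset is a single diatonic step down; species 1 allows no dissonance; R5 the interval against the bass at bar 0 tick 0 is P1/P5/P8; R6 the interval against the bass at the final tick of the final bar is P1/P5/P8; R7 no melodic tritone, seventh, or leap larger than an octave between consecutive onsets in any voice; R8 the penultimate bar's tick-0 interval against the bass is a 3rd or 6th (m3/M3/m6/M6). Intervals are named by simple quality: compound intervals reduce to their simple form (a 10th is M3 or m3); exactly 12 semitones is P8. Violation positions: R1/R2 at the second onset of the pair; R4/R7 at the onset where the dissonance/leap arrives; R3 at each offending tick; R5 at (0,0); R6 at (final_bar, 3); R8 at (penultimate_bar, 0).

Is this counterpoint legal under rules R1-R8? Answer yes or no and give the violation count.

No (16 violations)

bar 0: v0=F3 v1=F4 v2=A4 (M3)
bar 1: v0=G3 v1=E4 v2=D4 (P5)
bar 2: v0=E3 v1=B5 v2=B3 (P5)
bar 3: v0=D3 v1=B3 v2=F4 (m3)
bar 4: v0=G3 v1=E4 v2=G4 (P8)
bar 5: v0=F3 v1=F4 v2=A4 (M3)
  R5 @ bar0.0: opens on M3
  R3 @ bar1.0: E4 above D4
  R3 @ bar1.1: E4 above D4
  R3 @ bar1.2: E4 above D4
  R3 @ bar1.3: E4 above D4
  R1 @ bar2.0: G3/D4 P5 -> E3/B3 P5 similar
  R3 @ bar2.0: B5 above B3
  R7 @ bar2.0: E4->B5 leap 19st
  R3 @ bar2.1: B5 above B3
  R3 @ bar2.2: B5 above B3
  R3 @ bar2.3: B5 above B3
  R7 @ bar3.0: B5->B3 leap 24st
  R7 @ bar3.0: B3->F4 leap 6st
  R2 @ bar4.0: D3/F4 m3 -> G3/G4 P8 similar
  R8 @ bar4.0: penult P8 not 3rd/6th
  R6 @ bar5.3: closes on M3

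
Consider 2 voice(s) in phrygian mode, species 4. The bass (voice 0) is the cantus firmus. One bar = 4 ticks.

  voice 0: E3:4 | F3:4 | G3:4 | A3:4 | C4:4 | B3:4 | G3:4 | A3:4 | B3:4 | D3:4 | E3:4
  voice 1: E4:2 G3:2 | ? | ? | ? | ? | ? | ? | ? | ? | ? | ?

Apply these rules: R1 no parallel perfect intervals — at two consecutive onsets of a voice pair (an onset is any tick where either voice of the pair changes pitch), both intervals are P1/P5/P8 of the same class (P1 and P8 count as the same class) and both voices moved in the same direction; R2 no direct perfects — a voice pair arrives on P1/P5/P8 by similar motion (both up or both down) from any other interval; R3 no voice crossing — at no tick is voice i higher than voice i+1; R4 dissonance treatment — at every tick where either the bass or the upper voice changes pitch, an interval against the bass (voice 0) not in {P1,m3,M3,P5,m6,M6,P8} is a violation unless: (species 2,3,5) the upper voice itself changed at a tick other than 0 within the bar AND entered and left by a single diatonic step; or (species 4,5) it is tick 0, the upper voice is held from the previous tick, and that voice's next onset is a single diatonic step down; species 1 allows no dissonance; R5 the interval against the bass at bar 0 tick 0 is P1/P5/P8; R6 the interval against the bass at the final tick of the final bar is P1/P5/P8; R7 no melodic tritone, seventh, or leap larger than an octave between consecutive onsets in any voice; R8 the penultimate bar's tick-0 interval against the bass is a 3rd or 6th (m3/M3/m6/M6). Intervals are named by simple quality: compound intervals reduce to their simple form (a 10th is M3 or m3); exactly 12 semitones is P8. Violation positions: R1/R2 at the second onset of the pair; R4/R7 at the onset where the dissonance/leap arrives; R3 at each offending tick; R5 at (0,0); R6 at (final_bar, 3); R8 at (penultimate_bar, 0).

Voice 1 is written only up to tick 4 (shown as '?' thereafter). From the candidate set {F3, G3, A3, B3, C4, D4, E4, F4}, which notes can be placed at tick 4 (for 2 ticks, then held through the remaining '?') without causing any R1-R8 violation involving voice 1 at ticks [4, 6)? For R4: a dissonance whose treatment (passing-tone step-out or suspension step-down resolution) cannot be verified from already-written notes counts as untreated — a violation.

{A3, D4, F3}

F3: legal
G3: violates R4
A3: legal
B3: violates R4
C4: violates R2
D4: legal
E4: violates R4
F4: violates R2,R7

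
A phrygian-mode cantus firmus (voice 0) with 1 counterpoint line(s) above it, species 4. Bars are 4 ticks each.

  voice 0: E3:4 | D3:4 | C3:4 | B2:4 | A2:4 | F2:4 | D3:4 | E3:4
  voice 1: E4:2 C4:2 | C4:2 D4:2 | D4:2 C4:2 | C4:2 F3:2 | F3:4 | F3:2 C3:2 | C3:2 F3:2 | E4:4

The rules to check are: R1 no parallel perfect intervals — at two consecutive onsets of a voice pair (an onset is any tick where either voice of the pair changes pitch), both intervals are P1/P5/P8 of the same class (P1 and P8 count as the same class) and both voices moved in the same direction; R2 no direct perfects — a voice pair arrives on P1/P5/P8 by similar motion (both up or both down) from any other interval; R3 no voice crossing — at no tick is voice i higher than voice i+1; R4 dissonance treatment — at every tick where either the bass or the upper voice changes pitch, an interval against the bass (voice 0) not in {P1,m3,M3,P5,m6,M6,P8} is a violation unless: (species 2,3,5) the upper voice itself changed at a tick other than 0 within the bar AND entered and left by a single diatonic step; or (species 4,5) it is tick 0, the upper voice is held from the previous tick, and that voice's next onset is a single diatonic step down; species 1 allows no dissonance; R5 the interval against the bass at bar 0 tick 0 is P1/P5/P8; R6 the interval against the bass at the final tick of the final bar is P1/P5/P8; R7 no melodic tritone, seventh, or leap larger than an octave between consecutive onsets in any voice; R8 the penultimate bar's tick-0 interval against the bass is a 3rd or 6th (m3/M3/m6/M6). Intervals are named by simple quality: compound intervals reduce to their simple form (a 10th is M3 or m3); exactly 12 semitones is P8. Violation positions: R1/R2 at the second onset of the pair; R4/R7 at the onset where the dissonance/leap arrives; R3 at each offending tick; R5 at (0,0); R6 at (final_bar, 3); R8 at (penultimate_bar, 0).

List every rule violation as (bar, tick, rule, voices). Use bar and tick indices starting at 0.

(1, 0, R4, (0, 1))
(3, 0, R4, (0, 1))
(3, 2, R4, (0, 1))
(6, 0, R3, (0, 1))
(6, 0, R4, (0, 1))
(6, 0, R8, (0, 1))
(6, 1, R3, (0, 1))
(7, 0, R2, (0, 1))
(7, 0, R7, (1,))

bar 0: v0=E3 v1=E4 downbeat P8
bar 1: v0=D3 v1=C4 downbeat m7
bar 2: v0=C3 v1=D4 downbeat M2
bar 3: v0=B2 v1=C4 downbeat m2
bar 4: v0=A2 v1=F3 downbeat m6
bar 5: v0=F2 v1=F3 downbeat P8
bar 6: v0=D3 v1=C3 downbeat M2
bar 7: v0=E3 v1=E4 downbeat P8
  -> R4 @ bar 1 tick 0 v(0, 1): D3/C4 m7 untreated
  -> R4 @ bar 3 tick 0 v(0, 1): B2/C4 m2 untreated
  -> R4 @ bar 3 tick 2 v(0, 1): B2/F3 TT untreated
  -> R3 @ bar 6 tick 0 v(0, 1): D3 above C3
  -> R4 @ bar 6 tick 0 v(0, 1): D3/C3 M2 untreated
  -> R8 @ bar 6 tick 0 v(0, 1): penult M2 not 3rd/6th
  -> R3 @ bar 6 tick 1 v(0, 1): D3 above C3
  -> R2 @ bar 7 tick 0 v(0, 1): D3/F3 m3 -> E3/E4 P8 similar
  -> R7 @ bar 7 tick 0 v(1,): F3->E4 leap 11st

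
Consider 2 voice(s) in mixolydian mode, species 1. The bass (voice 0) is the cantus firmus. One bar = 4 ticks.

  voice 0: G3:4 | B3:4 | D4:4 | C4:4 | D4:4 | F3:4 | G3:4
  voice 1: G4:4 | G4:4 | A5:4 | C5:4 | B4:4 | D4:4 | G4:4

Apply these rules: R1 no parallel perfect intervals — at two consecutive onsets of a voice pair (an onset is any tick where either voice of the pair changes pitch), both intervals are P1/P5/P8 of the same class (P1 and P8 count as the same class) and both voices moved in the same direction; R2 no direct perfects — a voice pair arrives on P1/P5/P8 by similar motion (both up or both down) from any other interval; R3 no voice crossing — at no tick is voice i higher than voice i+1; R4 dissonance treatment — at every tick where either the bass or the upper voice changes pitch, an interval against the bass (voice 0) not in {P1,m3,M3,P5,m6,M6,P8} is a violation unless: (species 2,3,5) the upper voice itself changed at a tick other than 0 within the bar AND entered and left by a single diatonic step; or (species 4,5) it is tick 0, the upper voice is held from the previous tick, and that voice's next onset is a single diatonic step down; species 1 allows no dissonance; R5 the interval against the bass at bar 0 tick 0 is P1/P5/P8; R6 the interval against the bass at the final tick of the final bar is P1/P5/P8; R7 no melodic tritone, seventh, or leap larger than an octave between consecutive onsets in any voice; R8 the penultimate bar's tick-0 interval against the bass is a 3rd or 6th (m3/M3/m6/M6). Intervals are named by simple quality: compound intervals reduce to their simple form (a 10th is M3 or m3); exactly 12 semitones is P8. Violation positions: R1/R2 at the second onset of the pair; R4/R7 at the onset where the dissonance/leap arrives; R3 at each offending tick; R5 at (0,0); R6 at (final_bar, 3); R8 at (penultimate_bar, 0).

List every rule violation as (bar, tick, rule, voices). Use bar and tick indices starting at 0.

bar 0: v0=G3 v1=G4 downbeat P8
bar 1: v0=B3 v1=G4 downbeat m6
bar 2: v0=D4 v1=A5 downbeat P5
bar 3: v0=C4 v1=C5 downbeat P8
bar 4: v0=D4 v1=B4 downbeat M6
bar 5: v0=F3 v1=D4 downbeat M6
bar 6: v0=G3 v1=G4 downbeat P8
  -> R2 @ bar 2 tick 0 v(0, 1): B3/G4 m6 -> D4/A5 P5 similar
  -> R7 @ bar 2 tick 0 v(1,): G4->A5 leap 14st
  -> R2 @ bar 3 tick 0 v(0, 1): D4/A5 P5 -> C4/C5 P8 similar
  -> R2 @ bar 6 tick 0 v(0, 1): F3/D4 M6 -> G3/G4 P8 similar

(2, 0, R2, (0, 1))
(2, 0, R7, (1,))
(3, 0, R2, (0, 1))
(6, 0, R2, (0, 1))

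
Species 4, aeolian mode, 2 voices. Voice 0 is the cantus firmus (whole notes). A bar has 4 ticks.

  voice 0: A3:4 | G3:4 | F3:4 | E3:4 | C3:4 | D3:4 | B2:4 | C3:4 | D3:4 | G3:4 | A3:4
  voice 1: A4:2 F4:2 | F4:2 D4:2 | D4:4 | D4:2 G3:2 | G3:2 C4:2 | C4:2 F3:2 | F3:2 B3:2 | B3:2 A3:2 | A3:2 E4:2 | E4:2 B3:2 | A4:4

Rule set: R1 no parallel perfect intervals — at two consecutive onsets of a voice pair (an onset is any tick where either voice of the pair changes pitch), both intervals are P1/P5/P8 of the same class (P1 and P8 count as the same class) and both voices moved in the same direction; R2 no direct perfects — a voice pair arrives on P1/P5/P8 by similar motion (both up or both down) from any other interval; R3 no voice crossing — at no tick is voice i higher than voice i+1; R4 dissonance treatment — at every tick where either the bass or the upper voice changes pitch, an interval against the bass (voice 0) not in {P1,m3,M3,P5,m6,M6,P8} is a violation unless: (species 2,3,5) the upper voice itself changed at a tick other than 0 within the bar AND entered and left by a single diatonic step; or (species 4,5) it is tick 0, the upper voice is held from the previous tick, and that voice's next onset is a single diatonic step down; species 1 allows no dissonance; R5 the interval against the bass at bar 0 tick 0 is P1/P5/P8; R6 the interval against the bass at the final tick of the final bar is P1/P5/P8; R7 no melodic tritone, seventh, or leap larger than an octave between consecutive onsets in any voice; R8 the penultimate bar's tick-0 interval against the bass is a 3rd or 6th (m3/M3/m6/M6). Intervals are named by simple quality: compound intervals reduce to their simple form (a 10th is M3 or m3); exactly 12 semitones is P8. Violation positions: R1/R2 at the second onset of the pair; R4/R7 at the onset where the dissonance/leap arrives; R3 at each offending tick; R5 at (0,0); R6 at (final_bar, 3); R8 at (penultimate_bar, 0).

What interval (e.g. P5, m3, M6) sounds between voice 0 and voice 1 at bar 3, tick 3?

voice 0=E3 voice 1=G3 -> m3

m3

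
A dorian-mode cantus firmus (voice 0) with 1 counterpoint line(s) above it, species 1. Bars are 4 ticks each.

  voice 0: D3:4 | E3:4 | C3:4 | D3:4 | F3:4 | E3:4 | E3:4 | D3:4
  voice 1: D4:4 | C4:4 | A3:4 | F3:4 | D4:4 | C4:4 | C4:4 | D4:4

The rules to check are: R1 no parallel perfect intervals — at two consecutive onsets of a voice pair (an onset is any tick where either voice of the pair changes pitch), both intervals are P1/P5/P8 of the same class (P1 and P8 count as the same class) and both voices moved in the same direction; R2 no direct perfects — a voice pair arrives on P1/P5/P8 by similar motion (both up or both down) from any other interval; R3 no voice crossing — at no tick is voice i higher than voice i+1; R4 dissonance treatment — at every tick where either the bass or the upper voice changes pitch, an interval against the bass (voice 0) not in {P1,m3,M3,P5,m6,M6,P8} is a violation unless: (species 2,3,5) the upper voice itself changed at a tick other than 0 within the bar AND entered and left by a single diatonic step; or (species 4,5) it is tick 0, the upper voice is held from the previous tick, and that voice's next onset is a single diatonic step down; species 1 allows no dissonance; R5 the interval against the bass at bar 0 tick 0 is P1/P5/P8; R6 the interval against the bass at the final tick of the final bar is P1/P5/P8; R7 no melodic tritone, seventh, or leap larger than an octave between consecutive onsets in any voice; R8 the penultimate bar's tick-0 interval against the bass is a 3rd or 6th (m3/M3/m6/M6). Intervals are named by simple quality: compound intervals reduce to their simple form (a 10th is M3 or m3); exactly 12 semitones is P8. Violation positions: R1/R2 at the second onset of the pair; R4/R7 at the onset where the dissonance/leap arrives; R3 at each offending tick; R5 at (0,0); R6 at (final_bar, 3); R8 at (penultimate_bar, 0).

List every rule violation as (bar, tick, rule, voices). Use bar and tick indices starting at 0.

No violations across 8 bars (D3..D3 vs D4..D4).

bar 0: v0=D3 v1=D4 downbeat P8
bar 1: v0=E3 v1=C4 downbeat m6
bar 2: v0=C3 v1=A3 downbeat M6
bar 3: v0=D3 v1=F3 downbeat m3
bar 4: v0=F3 v1=D4 downbeat M6
bar 5: v0=E3 v1=C4 downbeat m6
bar 6: v0=E3 v1=C4 downbeat m6
bar 7: v0=D3 v1=D4 downbeat P8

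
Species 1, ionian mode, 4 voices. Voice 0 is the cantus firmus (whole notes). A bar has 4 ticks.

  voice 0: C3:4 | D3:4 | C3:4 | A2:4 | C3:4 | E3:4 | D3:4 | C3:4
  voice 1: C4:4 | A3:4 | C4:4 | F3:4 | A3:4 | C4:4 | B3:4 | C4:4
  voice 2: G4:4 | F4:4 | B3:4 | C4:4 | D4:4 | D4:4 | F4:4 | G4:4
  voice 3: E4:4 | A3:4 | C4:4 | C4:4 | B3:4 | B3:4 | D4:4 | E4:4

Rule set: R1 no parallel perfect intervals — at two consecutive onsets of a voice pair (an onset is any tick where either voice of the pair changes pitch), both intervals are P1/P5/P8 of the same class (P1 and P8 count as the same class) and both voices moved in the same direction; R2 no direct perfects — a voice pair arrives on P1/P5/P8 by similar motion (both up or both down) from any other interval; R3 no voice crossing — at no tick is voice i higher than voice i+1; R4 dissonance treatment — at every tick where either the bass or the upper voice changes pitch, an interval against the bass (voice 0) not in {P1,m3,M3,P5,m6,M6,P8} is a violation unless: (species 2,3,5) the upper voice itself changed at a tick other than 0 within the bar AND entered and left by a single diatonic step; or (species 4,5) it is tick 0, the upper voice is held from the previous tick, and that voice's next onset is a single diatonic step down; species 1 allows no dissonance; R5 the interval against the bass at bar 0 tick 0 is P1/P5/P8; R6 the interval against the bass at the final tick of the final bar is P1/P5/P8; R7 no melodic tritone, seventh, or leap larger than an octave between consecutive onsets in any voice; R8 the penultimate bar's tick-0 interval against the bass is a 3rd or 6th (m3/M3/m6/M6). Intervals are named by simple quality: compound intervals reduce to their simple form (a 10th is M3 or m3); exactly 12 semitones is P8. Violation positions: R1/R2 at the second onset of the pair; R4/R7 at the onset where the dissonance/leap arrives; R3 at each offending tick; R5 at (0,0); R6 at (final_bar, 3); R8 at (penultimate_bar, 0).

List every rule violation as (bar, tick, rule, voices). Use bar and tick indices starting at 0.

(0, 0, R3, (2, 3))
(0, 0, R5, (0, 3))
(0, 1, R3, (2, 3))
(0, 2, R3, (2, 3))
(0, 3, R3, (2, 3))
(1, 0, R2, (1, 3))
(1, 0, R3, (2, 3))
(1, 1, R3, (2, 3))
(1, 2, R3, (2, 3))
(1, 3, R3, (2, 3))
(2, 0, R1, (1, 3))
(2, 0, R3, (1, 2))
(2, 0, R4, (0, 2))
(2, 0, R7, (2,))
(2, 1, R3, (1, 2))
(2, 2, R3, (1, 2))
(2, 3, R3, (1, 2))
(4, 0, R3, (2, 3))
(4, 0, R4, (0, 2))
(4, 0, R4, (0, 3))
(4, 1, R3, (2, 3))
(4, 2, R3, (2, 3))
(4, 3, R3, (2, 3))
(5, 0, R3, (2, 3))
(5, 0, R4, (0, 2))
(5, 1, R3, (2, 3))
(5, 2, R3, (2, 3))
(5, 3, R3, (2, 3))
(6, 0, R3, (2, 3))
(6, 0, R8, (0, 3))
(6, 1, R3, (2, 3))
(6, 2, R3, (2, 3))
(6, 3, R3, (2, 3))
(7, 0, R2, (1, 2))
(7, 0, R3, (2, 3))
(7, 1, R3, (2, 3))
(7, 2, R3, (2, 3))
(7, 3, R3, (2, 3))
(7, 3, R6, (0, 3))

bar 0: v0=C3 v1=C4 v2=G4 v3=E4 downbeat M3
bar 1: v0=D3 v1=A3 v2=F4 v3=A3 downbeat P5
bar 2: v0=C3 v1=C4 v2=B3 v3=C4 downbeat P8
bar 3: v0=A2 v1=F3 v2=C4 v3=C4 downbeat m3
bar 4: v0=C3 v1=A3 v2=D4 v3=B3 downbeat M7
bar 5: v0=E3 v1=C4 v2=D4 v3=B3 downbeat P5
bar 6: v0=D3 v1=B3 v2=F4 v3=D4 downbeat P8
bar 7: v0=C3 v1=C4 v2=G4 v3=E4 downbeat M3
  -> R3 @ bar 0 tick 0 v(2, 3): G4 above E4
  -> R5 @ bar 0 tick 0 v(0, 3): opens on M3
  -> R3 @ bar 0 tick 1 v(2, 3): G4 above E4
  -> R3 @ bar 0 tick 2 v(2, 3): G4 above E4
  -> R3 @ bar 0 tick 3 v(2, 3): G4 above E4
  -> R2 @ bar 1 tick 0 v(1, 3): C4/E4 M3 -> A3/A3 P1 similar
  -> R3 @ bar 1 tick 0 v(2, 3): F4 above A3
  -> R3 @ bar 1 tick 1 v(2, 3): F4 above A3
  -> R3 @ bar 1 tick 2 v(2, 3): F4 above A3
  -> R3 @ bar 1 tick 3 v(2, 3): F4 above A3
  -> R1 @ bar 2 tick 0 v(1, 3): A3/A3 P1 -> C4/C4 P1 similar
  -> R3 @ bar 2 tick 0 v(1, 2): C4 above B3
  -> R4 @ bar 2 tick 0 v(0, 2): C3/B3 M7 untreated
  -> R7 @ bar 2 tick 0 v(2,): F4->B3 leap 6st
  -> R3 @ bar 2 tick 1 v(1, 2): C4 above B3
  -> R3 @ bar 2 tick 2 v(1, 2): C4 above B3
  -> R3 @ bar 2 tick 3 v(1, 2): C4 above B3
  -> R3 @ bar 4 tick 0 v(2, 3): D4 above B3
  -> R4 @ bar 4 tick 0 v(0, 2): C3/D4 M2 untreated
  -> R4 @ bar 4 tick 0 v(0, 3): C3/B3 M7 untreated
  -> R3 @ bar 4 tick 1 v(2, 3): D4 above B3
  -> R3 @ bar 4 tick 2 v(2, 3): D4 above B3
  -> R3 @ bar 4 tick 3 v(2, 3): D4 above B3
  -> R3 @ bar 5 tick 0 v(2, 3): D4 above B3
  -> R4 @ bar 5 tick 0 v(0, 2): E3/D4 m7 untreated
  -> R3 @ bar 5 tick 1 v(2, 3): D4 above B3
  -> R3 @ bar 5 tick 2 v(2, 3): D4 above B3
  -> R3 @ bar 5 tick 3 v(2, 3): D4 above B3
  -> R3 @ bar 6 tick 0 v(2, 3): F4 above D4
  -> R8 @ bar 6 tick 0 v(0, 3): penult P8 not 3rd/6th
  -> R3 @ bar 6 tick 1 v(2, 3): F4 above D4
  -> R3 @ bar 6 tick 2 v(2, 3): F4 above D4
  -> R3 @ bar 6 tick 3 v(2, 3): F4 above D4
  -> R2 @ bar 7 tick 0 v(1, 2): B3/F4 TT -> C4/G4 P5 similar
  -> R3 @ bar 7 tick 0 v(2, 3): G4 above E4
  -> R3 @ bar 7 tick 1 v(2, 3): G4 above E4
  -> R3 @ bar 7 tick 2 v(2, 3): G4 above E4
  -> R3 @ bar 7 tick 3 v(2, 3): G4 above E4
  -> R6 @ bar 7 tick 3 v(0, 3): closes on M3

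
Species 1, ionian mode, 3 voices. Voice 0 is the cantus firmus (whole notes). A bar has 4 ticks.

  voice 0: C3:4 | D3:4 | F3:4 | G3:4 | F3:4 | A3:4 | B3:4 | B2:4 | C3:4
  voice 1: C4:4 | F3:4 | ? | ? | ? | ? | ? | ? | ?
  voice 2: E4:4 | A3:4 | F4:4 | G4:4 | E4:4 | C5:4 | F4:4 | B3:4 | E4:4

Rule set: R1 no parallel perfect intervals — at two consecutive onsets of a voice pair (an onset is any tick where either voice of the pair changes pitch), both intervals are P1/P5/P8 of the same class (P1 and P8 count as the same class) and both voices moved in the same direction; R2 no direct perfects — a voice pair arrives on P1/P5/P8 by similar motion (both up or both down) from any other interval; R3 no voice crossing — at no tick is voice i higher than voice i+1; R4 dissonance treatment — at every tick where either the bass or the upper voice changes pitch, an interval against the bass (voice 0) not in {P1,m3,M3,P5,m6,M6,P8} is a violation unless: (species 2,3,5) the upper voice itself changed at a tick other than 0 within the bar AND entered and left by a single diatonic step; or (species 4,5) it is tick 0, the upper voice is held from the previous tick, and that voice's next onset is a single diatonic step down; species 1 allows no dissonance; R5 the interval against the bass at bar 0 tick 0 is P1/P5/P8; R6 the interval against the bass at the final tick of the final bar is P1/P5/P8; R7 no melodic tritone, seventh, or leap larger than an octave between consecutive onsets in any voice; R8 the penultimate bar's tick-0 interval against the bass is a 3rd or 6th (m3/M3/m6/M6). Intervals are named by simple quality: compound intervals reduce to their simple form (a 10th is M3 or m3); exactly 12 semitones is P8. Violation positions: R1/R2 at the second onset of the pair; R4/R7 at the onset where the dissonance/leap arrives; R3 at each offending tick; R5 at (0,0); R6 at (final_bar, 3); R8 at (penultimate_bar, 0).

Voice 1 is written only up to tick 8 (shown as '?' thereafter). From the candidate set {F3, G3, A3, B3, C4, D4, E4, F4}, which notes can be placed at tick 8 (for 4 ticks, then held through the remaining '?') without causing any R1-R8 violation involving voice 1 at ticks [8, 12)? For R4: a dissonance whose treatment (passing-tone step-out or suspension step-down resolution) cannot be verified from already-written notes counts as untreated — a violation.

F3: legal
G3: violates R4
A3: legal
B3: violates R4,R7
C4: violates R2
D4: legal
E4: violates R4,R7
F4: violates R2

{A3, D4, F3}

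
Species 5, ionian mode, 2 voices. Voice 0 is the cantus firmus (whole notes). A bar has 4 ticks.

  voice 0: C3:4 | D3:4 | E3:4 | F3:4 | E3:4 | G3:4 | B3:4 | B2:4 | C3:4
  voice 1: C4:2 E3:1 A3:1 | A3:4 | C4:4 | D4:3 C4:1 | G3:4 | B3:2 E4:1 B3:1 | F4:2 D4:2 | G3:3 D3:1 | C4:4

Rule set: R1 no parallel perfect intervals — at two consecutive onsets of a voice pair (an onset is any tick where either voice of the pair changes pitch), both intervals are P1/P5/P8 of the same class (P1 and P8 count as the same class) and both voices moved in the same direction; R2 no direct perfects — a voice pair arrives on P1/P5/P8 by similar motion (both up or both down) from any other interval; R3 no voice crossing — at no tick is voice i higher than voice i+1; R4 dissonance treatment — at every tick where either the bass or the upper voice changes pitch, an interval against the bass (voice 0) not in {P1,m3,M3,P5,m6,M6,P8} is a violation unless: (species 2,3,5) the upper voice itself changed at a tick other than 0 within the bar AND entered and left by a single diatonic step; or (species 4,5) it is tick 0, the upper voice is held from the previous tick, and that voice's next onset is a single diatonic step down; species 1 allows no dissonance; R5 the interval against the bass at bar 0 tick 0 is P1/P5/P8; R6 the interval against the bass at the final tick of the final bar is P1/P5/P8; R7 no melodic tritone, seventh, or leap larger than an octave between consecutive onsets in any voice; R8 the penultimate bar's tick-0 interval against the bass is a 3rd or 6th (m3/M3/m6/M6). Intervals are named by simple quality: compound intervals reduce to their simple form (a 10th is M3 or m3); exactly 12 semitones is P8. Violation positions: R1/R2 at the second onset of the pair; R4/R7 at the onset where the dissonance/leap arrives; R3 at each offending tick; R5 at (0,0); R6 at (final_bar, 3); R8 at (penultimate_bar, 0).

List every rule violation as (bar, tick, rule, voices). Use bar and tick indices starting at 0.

(6, 0, R4, (0, 1))
(6, 0, R7, (1,))
(8, 0, R2, (0, 1))
(8, 0, R7, (1,))

bar 0: v0=C3 v1=C4 downbeat P8
bar 1: v0=D3 v1=A3 downbeat P5
bar 2: v0=E3 v1=C4 downbeat m6
bar 3: v0=F3 v1=D4 downbeat M6
bar 4: v0=E3 v1=G3 downbeat m3
bar 5: v0=G3 v1=B3 downbeat M3
bar 6: v0=B3 v1=F4 downbeat TT
bar 7: v0=B2 v1=G3 downbeat m6
bar 8: v0=C3 v1=C4 downbeat P8
  -> R4 @ bar 6 tick 0 v(0, 1): B3/F4 TT untreated
  -> R7 @ bar 6 tick 0 v(1,): B3->F4 leap 6st
  -> R2 @ bar 8 tick 0 v(0, 1): B2/D3 m3 -> C3/C4 P8 similar
  -> R7 @ bar 8 tick 0 v(1,): D3->C4 leap 10st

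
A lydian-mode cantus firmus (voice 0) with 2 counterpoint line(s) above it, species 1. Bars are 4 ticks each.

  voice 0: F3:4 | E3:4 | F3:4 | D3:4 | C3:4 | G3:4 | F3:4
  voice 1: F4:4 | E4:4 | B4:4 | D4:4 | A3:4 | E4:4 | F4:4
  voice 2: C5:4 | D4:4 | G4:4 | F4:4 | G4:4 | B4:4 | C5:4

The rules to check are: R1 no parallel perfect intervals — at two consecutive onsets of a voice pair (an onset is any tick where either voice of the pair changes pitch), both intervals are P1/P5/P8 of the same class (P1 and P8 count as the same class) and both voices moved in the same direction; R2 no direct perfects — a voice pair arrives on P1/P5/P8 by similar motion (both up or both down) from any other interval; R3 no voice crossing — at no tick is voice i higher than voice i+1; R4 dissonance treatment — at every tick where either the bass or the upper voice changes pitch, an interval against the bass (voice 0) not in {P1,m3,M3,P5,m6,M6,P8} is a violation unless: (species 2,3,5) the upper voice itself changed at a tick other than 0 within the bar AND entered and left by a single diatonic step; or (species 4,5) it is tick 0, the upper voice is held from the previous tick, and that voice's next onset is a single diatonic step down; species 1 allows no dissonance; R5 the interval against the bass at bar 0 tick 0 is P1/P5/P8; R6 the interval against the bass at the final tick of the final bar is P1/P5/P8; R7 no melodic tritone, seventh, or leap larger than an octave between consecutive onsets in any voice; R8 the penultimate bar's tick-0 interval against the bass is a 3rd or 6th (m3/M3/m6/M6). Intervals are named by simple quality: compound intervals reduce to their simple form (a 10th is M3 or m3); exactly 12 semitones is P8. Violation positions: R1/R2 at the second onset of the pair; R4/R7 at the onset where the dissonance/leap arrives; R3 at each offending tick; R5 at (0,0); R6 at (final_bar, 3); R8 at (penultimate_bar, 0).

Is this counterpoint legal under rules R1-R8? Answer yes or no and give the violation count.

No (16 violations)

bar 0: v0=F3 v1=F4 v2=C5 (P5)
bar 1: v0=E3 v1=E4 v2=D4 (m7)
bar 2: v0=F3 v1=B4 v2=G4 (M2)
bar 3: v0=D3 v1=D4 v2=F4 (m3)
bar 4: v0=C3 v1=A3 v2=G4 (P5)
bar 5: v0=G3 v1=E4 v2=B4 (M3)
bar 6: v0=F3 v1=F4 v2=C5 (P5)
  R1 @ bar1.0: F3/F4 P8 -> E3/E4 P8 similar
  R3 @ bar1.0: E4 above D4
  R4 @ bar1.0: E3/D4 m7 untreated
  R7 @ bar1.0: C5->D4 leap 10st
  R3 @ bar1.1: E4 above D4
  R3 @ bar1.2: E4 above D4
  R3 @ bar1.3: E4 above D4
  R3 @ bar2.0: B4 above G4
  R4 @ bar2.0: F3/B4 TT untreated
  R4 @ bar2.0: F3/G4 M2 untreated
  R3 @ bar2.1: B4 above G4
  R3 @ bar2.2: B4 above G4
  R3 @ bar2.3: B4 above G4
  R2 @ bar3.0: F3/B4 TT -> D3/D4 P8 similar
  R2 @ bar5.0: A3/G4 m7 -> E4/B4 P5 similar
  R1 @ bar6.0: E4/B4 P5 -> F4/C5 P5 similar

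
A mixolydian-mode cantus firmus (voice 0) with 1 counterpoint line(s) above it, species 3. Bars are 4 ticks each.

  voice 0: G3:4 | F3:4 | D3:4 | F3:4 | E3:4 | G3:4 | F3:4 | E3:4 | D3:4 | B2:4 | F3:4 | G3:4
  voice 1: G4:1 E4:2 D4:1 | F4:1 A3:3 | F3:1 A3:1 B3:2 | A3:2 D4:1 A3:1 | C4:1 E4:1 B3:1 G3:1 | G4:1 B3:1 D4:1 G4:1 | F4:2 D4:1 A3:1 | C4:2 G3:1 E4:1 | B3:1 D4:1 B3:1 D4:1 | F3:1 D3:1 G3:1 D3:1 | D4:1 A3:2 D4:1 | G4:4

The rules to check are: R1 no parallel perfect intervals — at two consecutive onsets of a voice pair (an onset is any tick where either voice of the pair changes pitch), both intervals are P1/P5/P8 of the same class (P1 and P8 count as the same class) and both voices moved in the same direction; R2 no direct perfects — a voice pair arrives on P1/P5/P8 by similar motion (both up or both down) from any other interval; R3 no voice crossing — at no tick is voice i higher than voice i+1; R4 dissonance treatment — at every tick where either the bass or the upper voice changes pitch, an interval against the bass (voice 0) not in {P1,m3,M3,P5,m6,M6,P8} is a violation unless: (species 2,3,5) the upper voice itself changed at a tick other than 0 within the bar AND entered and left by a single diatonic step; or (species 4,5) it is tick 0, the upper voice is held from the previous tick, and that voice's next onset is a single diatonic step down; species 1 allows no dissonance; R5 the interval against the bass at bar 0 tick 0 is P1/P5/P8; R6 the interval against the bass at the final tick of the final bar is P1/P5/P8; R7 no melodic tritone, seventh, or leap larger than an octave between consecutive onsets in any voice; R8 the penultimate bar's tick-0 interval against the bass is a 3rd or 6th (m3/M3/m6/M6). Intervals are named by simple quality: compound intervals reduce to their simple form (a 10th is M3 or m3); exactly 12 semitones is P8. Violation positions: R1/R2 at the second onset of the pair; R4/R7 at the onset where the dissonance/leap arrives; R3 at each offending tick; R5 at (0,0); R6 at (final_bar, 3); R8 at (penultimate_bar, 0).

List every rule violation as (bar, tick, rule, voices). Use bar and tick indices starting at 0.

bar 0: v0=G3 v1=G4 downbeat P8
bar 1: v0=F3 v1=F4 downbeat P8
bar 2: v0=D3 v1=F3 downbeat m3
bar 3: v0=F3 v1=A3 downbeat M3
bar 4: v0=E3 v1=C4 downbeat m6
bar 5: v0=G3 v1=G4 downbeat P8
bar 6: v0=F3 v1=F4 downbeat P8
bar 7: v0=E3 v1=C4 downbeat m6
bar 8: v0=D3 v1=B3 downbeat M6
bar 9: v0=B2 v1=F3 downbeat TT
bar 10: v0=F3 v1=D4 downbeat M6
bar 11: v0=G3 v1=G4 downbeat P8
  -> R2 @ bar 5 tick 0 v(0, 1): E3/G3 m3 -> G3/G4 P8 similar
  -> R1 @ bar 6 tick 0 v(0, 1): G3/G4 P8 -> F3/F4 P8 similar
  -> R4 @ bar 9 tick 0 v(0, 1): B2/F3 TT untreated
  -> R7 @ bar 10 tick 0 v(0,): B2->F3 leap 6st
  -> R2 @ bar 11 tick 0 v(0, 1): F3/D4 M6 -> G3/G4 P8 similar

(5, 0, R2, (0, 1))
(6, 0, R1, (0, 1))
(9, 0, R4, (0, 1))
(10, 0, R7, (0,))
(11, 0, R2, (0, 1))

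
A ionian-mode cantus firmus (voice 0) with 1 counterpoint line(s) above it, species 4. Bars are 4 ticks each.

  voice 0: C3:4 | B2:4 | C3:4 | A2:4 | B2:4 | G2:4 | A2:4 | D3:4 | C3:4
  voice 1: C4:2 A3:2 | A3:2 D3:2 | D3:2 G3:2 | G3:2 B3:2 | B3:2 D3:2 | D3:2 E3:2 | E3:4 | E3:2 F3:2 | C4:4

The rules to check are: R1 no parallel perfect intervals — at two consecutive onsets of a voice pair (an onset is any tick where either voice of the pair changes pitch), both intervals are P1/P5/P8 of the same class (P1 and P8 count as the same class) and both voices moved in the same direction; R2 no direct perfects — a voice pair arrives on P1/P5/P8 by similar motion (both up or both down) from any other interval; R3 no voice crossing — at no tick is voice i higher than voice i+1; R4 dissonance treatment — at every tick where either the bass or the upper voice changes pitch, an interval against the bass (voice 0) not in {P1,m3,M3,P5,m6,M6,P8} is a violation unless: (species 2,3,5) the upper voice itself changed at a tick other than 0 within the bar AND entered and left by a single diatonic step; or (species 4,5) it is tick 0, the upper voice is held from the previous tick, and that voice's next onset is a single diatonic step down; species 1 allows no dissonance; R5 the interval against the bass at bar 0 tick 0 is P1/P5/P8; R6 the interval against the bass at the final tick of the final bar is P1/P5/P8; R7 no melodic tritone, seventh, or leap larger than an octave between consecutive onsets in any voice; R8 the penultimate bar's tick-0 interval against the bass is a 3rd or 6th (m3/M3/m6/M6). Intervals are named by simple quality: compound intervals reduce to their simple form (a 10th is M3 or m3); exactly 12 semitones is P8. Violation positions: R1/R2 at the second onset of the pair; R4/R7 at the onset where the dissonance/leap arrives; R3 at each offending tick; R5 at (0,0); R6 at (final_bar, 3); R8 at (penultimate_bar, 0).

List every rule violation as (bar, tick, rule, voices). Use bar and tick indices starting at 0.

bar 0: v0=C3 v1=C4 downbeat P8
bar 1: v0=B2 v1=A3 downbeat m7
bar 2: v0=C3 v1=D3 downbeat M2
bar 3: v0=A2 v1=G3 downbeat m7
bar 4: v0=B2 v1=B3 downbeat P8
bar 5: v0=G2 v1=D3 downbeat P5
bar 6: v0=A2 v1=E3 downbeat P5
bar 7: v0=D3 v1=E3 downbeat M2
bar 8: v0=C3 v1=C4 downbeat P8
  -> R4 @ bar 1 tick 0 v(0, 1): B2/A3 m7 untreated
  -> R4 @ bar 2 tick 0 v(0, 1): C3/D3 M2 untreated
  -> R4 @ bar 3 tick 0 v(0, 1): A2/G3 m7 untreated
  -> R4 @ bar 3 tick 2 v(0, 1): A2/B3 M2 untreated
  -> R4 @ bar 7 tick 0 v(0, 1): D3/E3 M2 untreated
  -> R8 @ bar 7 tick 0 v(0, 1): penult M2 not 3rd/6th

(1, 0, R4, (0, 1))
(2, 0, R4, (0, 1))
(3, 0, R4, (0, 1))
(3, 2, R4, (0, 1))
(7, 0, R4, (0, 1))
(7, 0, R8, (0, 1))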